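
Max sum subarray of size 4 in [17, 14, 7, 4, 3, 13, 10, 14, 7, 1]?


[0:4]: 42
[1:5]: 28
[2:6]: 27
[3:7]: 30
[4:8]: 40
[5:9]: 44
[6:10]: 32

Max: 44 at [5:9]


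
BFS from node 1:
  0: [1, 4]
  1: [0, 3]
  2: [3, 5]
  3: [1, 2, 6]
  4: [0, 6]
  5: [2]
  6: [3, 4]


Visit 1, enqueue [0, 3]
Visit 0, enqueue [4]
Visit 3, enqueue [2, 6]
Visit 4, enqueue []
Visit 2, enqueue [5]
Visit 6, enqueue []
Visit 5, enqueue []

BFS order: [1, 0, 3, 4, 2, 6, 5]


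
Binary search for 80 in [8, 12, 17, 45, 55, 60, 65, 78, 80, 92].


Step 1: lo=0, hi=9, mid=4, val=55
Step 2: lo=5, hi=9, mid=7, val=78
Step 3: lo=8, hi=9, mid=8, val=80

Found at index 8


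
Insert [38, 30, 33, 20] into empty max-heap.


Insert 38: [38]
Insert 30: [38, 30]
Insert 33: [38, 30, 33]
Insert 20: [38, 30, 33, 20]

Final heap: [38, 30, 33, 20]


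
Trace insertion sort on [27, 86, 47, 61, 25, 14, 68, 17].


Initial: [27, 86, 47, 61, 25, 14, 68, 17]
Insert 86: [27, 86, 47, 61, 25, 14, 68, 17]
Insert 47: [27, 47, 86, 61, 25, 14, 68, 17]
Insert 61: [27, 47, 61, 86, 25, 14, 68, 17]
Insert 25: [25, 27, 47, 61, 86, 14, 68, 17]
Insert 14: [14, 25, 27, 47, 61, 86, 68, 17]
Insert 68: [14, 25, 27, 47, 61, 68, 86, 17]
Insert 17: [14, 17, 25, 27, 47, 61, 68, 86]

Sorted: [14, 17, 25, 27, 47, 61, 68, 86]


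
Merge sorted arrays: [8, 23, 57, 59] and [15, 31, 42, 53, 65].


Take 8 from A
Take 15 from B
Take 23 from A
Take 31 from B
Take 42 from B
Take 53 from B
Take 57 from A
Take 59 from A

Merged: [8, 15, 23, 31, 42, 53, 57, 59, 65]


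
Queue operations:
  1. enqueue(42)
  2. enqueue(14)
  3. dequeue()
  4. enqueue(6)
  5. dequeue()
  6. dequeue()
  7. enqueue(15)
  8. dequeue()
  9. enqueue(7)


enqueue(42) -> [42]
enqueue(14) -> [42, 14]
dequeue()->42, [14]
enqueue(6) -> [14, 6]
dequeue()->14, [6]
dequeue()->6, []
enqueue(15) -> [15]
dequeue()->15, []
enqueue(7) -> [7]

Final queue: [7]


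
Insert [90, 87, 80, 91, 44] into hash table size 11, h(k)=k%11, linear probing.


Insert 90: h=2 -> slot 2
Insert 87: h=10 -> slot 10
Insert 80: h=3 -> slot 3
Insert 91: h=3, 1 probes -> slot 4
Insert 44: h=0 -> slot 0

Table: [44, None, 90, 80, 91, None, None, None, None, None, 87]


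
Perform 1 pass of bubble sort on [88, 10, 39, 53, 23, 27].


Initial: [88, 10, 39, 53, 23, 27]
Pass 1: [10, 39, 53, 23, 27, 88] (5 swaps)

After 1 pass: [10, 39, 53, 23, 27, 88]


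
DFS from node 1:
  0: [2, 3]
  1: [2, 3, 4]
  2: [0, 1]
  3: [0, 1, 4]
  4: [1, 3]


Visit 1, push [4, 3, 2]
Visit 2, push [0]
Visit 0, push [3]
Visit 3, push [4]
Visit 4, push []

DFS order: [1, 2, 0, 3, 4]


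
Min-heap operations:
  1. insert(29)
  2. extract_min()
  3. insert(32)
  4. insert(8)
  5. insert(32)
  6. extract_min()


insert(29) -> [29]
extract_min()->29, []
insert(32) -> [32]
insert(8) -> [8, 32]
insert(32) -> [8, 32, 32]
extract_min()->8, [32, 32]

Final heap: [32, 32]


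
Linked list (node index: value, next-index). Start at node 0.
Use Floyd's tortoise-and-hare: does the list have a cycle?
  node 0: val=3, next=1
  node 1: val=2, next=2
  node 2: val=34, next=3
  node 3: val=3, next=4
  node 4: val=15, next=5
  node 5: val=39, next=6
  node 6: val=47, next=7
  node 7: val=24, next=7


Floyd's tortoise (slow, +1) and hare (fast, +2):
  init: slow=0, fast=0
  step 1: slow=1, fast=2
  step 2: slow=2, fast=4
  step 3: slow=3, fast=6
  step 4: slow=4, fast=7
  step 5: slow=5, fast=7
  step 6: slow=6, fast=7
  step 7: slow=7, fast=7
  slow == fast at node 7: cycle detected

Cycle: yes


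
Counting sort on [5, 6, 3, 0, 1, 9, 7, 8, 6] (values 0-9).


Input: [5, 6, 3, 0, 1, 9, 7, 8, 6]
Counts: [1, 1, 0, 1, 0, 1, 2, 1, 1, 1]

Sorted: [0, 1, 3, 5, 6, 6, 7, 8, 9]


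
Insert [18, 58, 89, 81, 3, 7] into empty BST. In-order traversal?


Insert 18: root
Insert 58: R from 18
Insert 89: R from 18 -> R from 58
Insert 81: R from 18 -> R from 58 -> L from 89
Insert 3: L from 18
Insert 7: L from 18 -> R from 3

In-order: [3, 7, 18, 58, 81, 89]


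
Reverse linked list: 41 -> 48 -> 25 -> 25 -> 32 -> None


Step 1: curr=41, set curr.next=prev(None) | reversed so far: 41
Step 2: curr=48, set curr.next=prev(41) | reversed so far: 48 -> 41
Step 3: curr=25, set curr.next=prev(48) | reversed so far: 25 -> 48 -> 41
Step 4: curr=25, set curr.next=prev(25) | reversed so far: 25 -> 25 -> 48 -> 41
Step 5: curr=32, set curr.next=prev(25) | reversed so far: 32 -> 25 -> 25 -> 48 -> 41

32 -> 25 -> 25 -> 48 -> 41 -> None


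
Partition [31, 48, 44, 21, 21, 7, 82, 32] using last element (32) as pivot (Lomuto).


Pivot: 32
  31 <= 32: advance i (no swap)
  21 <= 32: swap -> [31, 21, 44, 48, 21, 7, 82, 32]
  21 <= 32: swap -> [31, 21, 21, 48, 44, 7, 82, 32]
  7 <= 32: swap -> [31, 21, 21, 7, 44, 48, 82, 32]
Place pivot at 4: [31, 21, 21, 7, 32, 48, 82, 44]

Partitioned: [31, 21, 21, 7, 32, 48, 82, 44]


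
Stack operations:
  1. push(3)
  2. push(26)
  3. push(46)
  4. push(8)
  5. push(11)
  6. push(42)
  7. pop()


push(3) -> [3]
push(26) -> [3, 26]
push(46) -> [3, 26, 46]
push(8) -> [3, 26, 46, 8]
push(11) -> [3, 26, 46, 8, 11]
push(42) -> [3, 26, 46, 8, 11, 42]
pop()->42, [3, 26, 46, 8, 11]

Final stack: [3, 26, 46, 8, 11]


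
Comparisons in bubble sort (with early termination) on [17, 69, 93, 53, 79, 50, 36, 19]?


Algorithm: bubble sort (with early termination)
Input: [17, 69, 93, 53, 79, 50, 36, 19]
Sorted: [17, 19, 36, 50, 53, 69, 79, 93]

28


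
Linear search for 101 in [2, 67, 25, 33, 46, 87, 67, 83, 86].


i=0: 2!=101
i=1: 67!=101
i=2: 25!=101
i=3: 33!=101
i=4: 46!=101
i=5: 87!=101
i=6: 67!=101
i=7: 83!=101
i=8: 86!=101

Not found, 9 comps


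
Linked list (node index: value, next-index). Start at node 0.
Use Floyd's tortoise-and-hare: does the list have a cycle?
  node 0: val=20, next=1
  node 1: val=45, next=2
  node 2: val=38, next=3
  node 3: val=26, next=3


Floyd's tortoise (slow, +1) and hare (fast, +2):
  init: slow=0, fast=0
  step 1: slow=1, fast=2
  step 2: slow=2, fast=3
  step 3: slow=3, fast=3
  slow == fast at node 3: cycle detected

Cycle: yes


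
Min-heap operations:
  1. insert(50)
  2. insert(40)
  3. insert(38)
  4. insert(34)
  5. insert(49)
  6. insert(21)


insert(50) -> [50]
insert(40) -> [40, 50]
insert(38) -> [38, 50, 40]
insert(34) -> [34, 38, 40, 50]
insert(49) -> [34, 38, 40, 50, 49]
insert(21) -> [21, 38, 34, 50, 49, 40]

Final heap: [21, 38, 34, 50, 49, 40]


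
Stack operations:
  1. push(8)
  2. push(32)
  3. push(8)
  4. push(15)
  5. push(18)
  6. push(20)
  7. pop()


push(8) -> [8]
push(32) -> [8, 32]
push(8) -> [8, 32, 8]
push(15) -> [8, 32, 8, 15]
push(18) -> [8, 32, 8, 15, 18]
push(20) -> [8, 32, 8, 15, 18, 20]
pop()->20, [8, 32, 8, 15, 18]

Final stack: [8, 32, 8, 15, 18]


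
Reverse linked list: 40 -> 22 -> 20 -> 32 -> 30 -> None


Step 1: curr=40, set curr.next=prev(None) | reversed so far: 40
Step 2: curr=22, set curr.next=prev(40) | reversed so far: 22 -> 40
Step 3: curr=20, set curr.next=prev(22) | reversed so far: 20 -> 22 -> 40
Step 4: curr=32, set curr.next=prev(20) | reversed so far: 32 -> 20 -> 22 -> 40
Step 5: curr=30, set curr.next=prev(32) | reversed so far: 30 -> 32 -> 20 -> 22 -> 40

30 -> 32 -> 20 -> 22 -> 40 -> None


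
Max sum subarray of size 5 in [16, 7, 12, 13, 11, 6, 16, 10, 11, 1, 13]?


[0:5]: 59
[1:6]: 49
[2:7]: 58
[3:8]: 56
[4:9]: 54
[5:10]: 44
[6:11]: 51

Max: 59 at [0:5]


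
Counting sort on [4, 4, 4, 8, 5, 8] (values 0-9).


Input: [4, 4, 4, 8, 5, 8]
Counts: [0, 0, 0, 0, 3, 1, 0, 0, 2, 0]

Sorted: [4, 4, 4, 5, 8, 8]


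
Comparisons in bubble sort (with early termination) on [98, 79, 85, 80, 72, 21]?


Algorithm: bubble sort (with early termination)
Input: [98, 79, 85, 80, 72, 21]
Sorted: [21, 72, 79, 80, 85, 98]

15


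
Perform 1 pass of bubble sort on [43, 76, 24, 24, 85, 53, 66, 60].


Initial: [43, 76, 24, 24, 85, 53, 66, 60]
Pass 1: [43, 24, 24, 76, 53, 66, 60, 85] (5 swaps)

After 1 pass: [43, 24, 24, 76, 53, 66, 60, 85]


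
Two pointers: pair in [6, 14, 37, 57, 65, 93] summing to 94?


lo=0(6)+hi=5(93)=99
lo=0(6)+hi=4(65)=71
lo=1(14)+hi=4(65)=79
lo=2(37)+hi=4(65)=102
lo=2(37)+hi=3(57)=94

Yes: 37+57=94


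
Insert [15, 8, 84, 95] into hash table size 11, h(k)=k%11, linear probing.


Insert 15: h=4 -> slot 4
Insert 8: h=8 -> slot 8
Insert 84: h=7 -> slot 7
Insert 95: h=7, 2 probes -> slot 9

Table: [None, None, None, None, 15, None, None, 84, 8, 95, None]


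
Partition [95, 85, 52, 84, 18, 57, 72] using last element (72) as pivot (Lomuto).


Pivot: 72
  52 <= 72: swap -> [52, 85, 95, 84, 18, 57, 72]
  18 <= 72: swap -> [52, 18, 95, 84, 85, 57, 72]
  57 <= 72: swap -> [52, 18, 57, 84, 85, 95, 72]
Place pivot at 3: [52, 18, 57, 72, 85, 95, 84]

Partitioned: [52, 18, 57, 72, 85, 95, 84]


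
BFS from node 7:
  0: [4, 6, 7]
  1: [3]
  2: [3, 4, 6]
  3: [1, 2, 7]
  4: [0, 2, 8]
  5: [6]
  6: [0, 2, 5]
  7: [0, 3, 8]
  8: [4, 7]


Visit 7, enqueue [0, 3, 8]
Visit 0, enqueue [4, 6]
Visit 3, enqueue [1, 2]
Visit 8, enqueue []
Visit 4, enqueue []
Visit 6, enqueue [5]
Visit 1, enqueue []
Visit 2, enqueue []
Visit 5, enqueue []

BFS order: [7, 0, 3, 8, 4, 6, 1, 2, 5]


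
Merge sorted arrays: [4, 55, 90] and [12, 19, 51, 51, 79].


Take 4 from A
Take 12 from B
Take 19 from B
Take 51 from B
Take 51 from B
Take 55 from A
Take 79 from B

Merged: [4, 12, 19, 51, 51, 55, 79, 90]


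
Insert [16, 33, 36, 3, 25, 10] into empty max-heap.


Insert 16: [16]
Insert 33: [33, 16]
Insert 36: [36, 16, 33]
Insert 3: [36, 16, 33, 3]
Insert 25: [36, 25, 33, 3, 16]
Insert 10: [36, 25, 33, 3, 16, 10]

Final heap: [36, 25, 33, 3, 16, 10]


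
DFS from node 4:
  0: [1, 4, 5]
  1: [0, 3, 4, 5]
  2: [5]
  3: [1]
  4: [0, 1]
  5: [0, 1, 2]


Visit 4, push [1, 0]
Visit 0, push [5, 1]
Visit 1, push [5, 3]
Visit 3, push []
Visit 5, push [2]
Visit 2, push []

DFS order: [4, 0, 1, 3, 5, 2]


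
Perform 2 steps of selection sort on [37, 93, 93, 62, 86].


Initial: [37, 93, 93, 62, 86]
Step 1: min=37 at 0
  Swap: [37, 93, 93, 62, 86]
Step 2: min=62 at 3
  Swap: [37, 62, 93, 93, 86]

After 2 steps: [37, 62, 93, 93, 86]


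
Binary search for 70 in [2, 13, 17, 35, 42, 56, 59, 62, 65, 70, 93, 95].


Step 1: lo=0, hi=11, mid=5, val=56
Step 2: lo=6, hi=11, mid=8, val=65
Step 3: lo=9, hi=11, mid=10, val=93
Step 4: lo=9, hi=9, mid=9, val=70

Found at index 9


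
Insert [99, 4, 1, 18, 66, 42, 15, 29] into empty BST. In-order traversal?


Insert 99: root
Insert 4: L from 99
Insert 1: L from 99 -> L from 4
Insert 18: L from 99 -> R from 4
Insert 66: L from 99 -> R from 4 -> R from 18
Insert 42: L from 99 -> R from 4 -> R from 18 -> L from 66
Insert 15: L from 99 -> R from 4 -> L from 18
Insert 29: L from 99 -> R from 4 -> R from 18 -> L from 66 -> L from 42

In-order: [1, 4, 15, 18, 29, 42, 66, 99]


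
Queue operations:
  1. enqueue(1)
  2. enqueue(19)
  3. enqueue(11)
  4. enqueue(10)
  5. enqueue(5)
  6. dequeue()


enqueue(1) -> [1]
enqueue(19) -> [1, 19]
enqueue(11) -> [1, 19, 11]
enqueue(10) -> [1, 19, 11, 10]
enqueue(5) -> [1, 19, 11, 10, 5]
dequeue()->1, [19, 11, 10, 5]

Final queue: [19, 11, 10, 5]


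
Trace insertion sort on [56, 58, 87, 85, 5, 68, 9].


Initial: [56, 58, 87, 85, 5, 68, 9]
Insert 58: [56, 58, 87, 85, 5, 68, 9]
Insert 87: [56, 58, 87, 85, 5, 68, 9]
Insert 85: [56, 58, 85, 87, 5, 68, 9]
Insert 5: [5, 56, 58, 85, 87, 68, 9]
Insert 68: [5, 56, 58, 68, 85, 87, 9]
Insert 9: [5, 9, 56, 58, 68, 85, 87]

Sorted: [5, 9, 56, 58, 68, 85, 87]


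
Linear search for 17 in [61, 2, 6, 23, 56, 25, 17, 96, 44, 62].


i=0: 61!=17
i=1: 2!=17
i=2: 6!=17
i=3: 23!=17
i=4: 56!=17
i=5: 25!=17
i=6: 17==17 found!

Found at 6, 7 comps


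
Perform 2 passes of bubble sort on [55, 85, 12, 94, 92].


Initial: [55, 85, 12, 94, 92]
Pass 1: [55, 12, 85, 92, 94] (2 swaps)
Pass 2: [12, 55, 85, 92, 94] (1 swaps)

After 2 passes: [12, 55, 85, 92, 94]


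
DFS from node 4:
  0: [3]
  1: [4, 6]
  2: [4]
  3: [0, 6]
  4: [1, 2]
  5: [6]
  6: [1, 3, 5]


Visit 4, push [2, 1]
Visit 1, push [6]
Visit 6, push [5, 3]
Visit 3, push [0]
Visit 0, push []
Visit 5, push []
Visit 2, push []

DFS order: [4, 1, 6, 3, 0, 5, 2]


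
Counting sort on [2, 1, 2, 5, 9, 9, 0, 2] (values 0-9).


Input: [2, 1, 2, 5, 9, 9, 0, 2]
Counts: [1, 1, 3, 0, 0, 1, 0, 0, 0, 2]

Sorted: [0, 1, 2, 2, 2, 5, 9, 9]


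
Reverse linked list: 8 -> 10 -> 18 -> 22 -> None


Step 1: curr=8, set curr.next=prev(None) | reversed so far: 8
Step 2: curr=10, set curr.next=prev(8) | reversed so far: 10 -> 8
Step 3: curr=18, set curr.next=prev(10) | reversed so far: 18 -> 10 -> 8
Step 4: curr=22, set curr.next=prev(18) | reversed so far: 22 -> 18 -> 10 -> 8

22 -> 18 -> 10 -> 8 -> None


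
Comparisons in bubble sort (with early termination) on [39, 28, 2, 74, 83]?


Algorithm: bubble sort (with early termination)
Input: [39, 28, 2, 74, 83]
Sorted: [2, 28, 39, 74, 83]

9


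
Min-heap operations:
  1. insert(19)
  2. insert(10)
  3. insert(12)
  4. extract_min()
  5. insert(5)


insert(19) -> [19]
insert(10) -> [10, 19]
insert(12) -> [10, 19, 12]
extract_min()->10, [12, 19]
insert(5) -> [5, 19, 12]

Final heap: [5, 19, 12]


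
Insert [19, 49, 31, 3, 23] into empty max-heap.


Insert 19: [19]
Insert 49: [49, 19]
Insert 31: [49, 19, 31]
Insert 3: [49, 19, 31, 3]
Insert 23: [49, 23, 31, 3, 19]

Final heap: [49, 23, 31, 3, 19]


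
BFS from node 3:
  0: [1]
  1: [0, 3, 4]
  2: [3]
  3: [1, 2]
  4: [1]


Visit 3, enqueue [1, 2]
Visit 1, enqueue [0, 4]
Visit 2, enqueue []
Visit 0, enqueue []
Visit 4, enqueue []

BFS order: [3, 1, 2, 0, 4]


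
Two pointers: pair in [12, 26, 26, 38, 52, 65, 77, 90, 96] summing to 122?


lo=0(12)+hi=8(96)=108
lo=1(26)+hi=8(96)=122

Yes: 26+96=122


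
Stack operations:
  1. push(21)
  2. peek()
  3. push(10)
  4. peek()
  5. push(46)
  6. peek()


push(21) -> [21]
peek()->21
push(10) -> [21, 10]
peek()->10
push(46) -> [21, 10, 46]
peek()->46

Final stack: [21, 10, 46]


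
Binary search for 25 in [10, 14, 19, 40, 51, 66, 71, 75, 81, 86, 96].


Step 1: lo=0, hi=10, mid=5, val=66
Step 2: lo=0, hi=4, mid=2, val=19
Step 3: lo=3, hi=4, mid=3, val=40

Not found


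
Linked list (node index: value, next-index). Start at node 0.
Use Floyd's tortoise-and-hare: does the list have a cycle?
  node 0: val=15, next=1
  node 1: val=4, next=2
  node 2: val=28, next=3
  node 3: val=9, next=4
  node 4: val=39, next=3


Floyd's tortoise (slow, +1) and hare (fast, +2):
  init: slow=0, fast=0
  step 1: slow=1, fast=2
  step 2: slow=2, fast=4
  step 3: slow=3, fast=4
  step 4: slow=4, fast=4
  slow == fast at node 4: cycle detected

Cycle: yes


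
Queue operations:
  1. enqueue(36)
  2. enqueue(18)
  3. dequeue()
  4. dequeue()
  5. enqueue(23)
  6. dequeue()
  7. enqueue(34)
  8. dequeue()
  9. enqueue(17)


enqueue(36) -> [36]
enqueue(18) -> [36, 18]
dequeue()->36, [18]
dequeue()->18, []
enqueue(23) -> [23]
dequeue()->23, []
enqueue(34) -> [34]
dequeue()->34, []
enqueue(17) -> [17]

Final queue: [17]


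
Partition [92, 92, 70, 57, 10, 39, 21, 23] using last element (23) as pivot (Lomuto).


Pivot: 23
  10 <= 23: swap -> [10, 92, 70, 57, 92, 39, 21, 23]
  21 <= 23: swap -> [10, 21, 70, 57, 92, 39, 92, 23]
Place pivot at 2: [10, 21, 23, 57, 92, 39, 92, 70]

Partitioned: [10, 21, 23, 57, 92, 39, 92, 70]


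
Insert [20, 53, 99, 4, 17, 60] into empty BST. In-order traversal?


Insert 20: root
Insert 53: R from 20
Insert 99: R from 20 -> R from 53
Insert 4: L from 20
Insert 17: L from 20 -> R from 4
Insert 60: R from 20 -> R from 53 -> L from 99

In-order: [4, 17, 20, 53, 60, 99]


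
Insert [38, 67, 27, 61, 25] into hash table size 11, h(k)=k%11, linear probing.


Insert 38: h=5 -> slot 5
Insert 67: h=1 -> slot 1
Insert 27: h=5, 1 probes -> slot 6
Insert 61: h=6, 1 probes -> slot 7
Insert 25: h=3 -> slot 3

Table: [None, 67, None, 25, None, 38, 27, 61, None, None, None]


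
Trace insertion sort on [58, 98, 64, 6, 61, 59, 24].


Initial: [58, 98, 64, 6, 61, 59, 24]
Insert 98: [58, 98, 64, 6, 61, 59, 24]
Insert 64: [58, 64, 98, 6, 61, 59, 24]
Insert 6: [6, 58, 64, 98, 61, 59, 24]
Insert 61: [6, 58, 61, 64, 98, 59, 24]
Insert 59: [6, 58, 59, 61, 64, 98, 24]
Insert 24: [6, 24, 58, 59, 61, 64, 98]

Sorted: [6, 24, 58, 59, 61, 64, 98]


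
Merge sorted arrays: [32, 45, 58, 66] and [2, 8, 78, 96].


Take 2 from B
Take 8 from B
Take 32 from A
Take 45 from A
Take 58 from A
Take 66 from A

Merged: [2, 8, 32, 45, 58, 66, 78, 96]


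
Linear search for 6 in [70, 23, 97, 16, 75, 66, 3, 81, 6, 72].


i=0: 70!=6
i=1: 23!=6
i=2: 97!=6
i=3: 16!=6
i=4: 75!=6
i=5: 66!=6
i=6: 3!=6
i=7: 81!=6
i=8: 6==6 found!

Found at 8, 9 comps


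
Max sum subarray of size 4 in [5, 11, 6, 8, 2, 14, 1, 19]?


[0:4]: 30
[1:5]: 27
[2:6]: 30
[3:7]: 25
[4:8]: 36

Max: 36 at [4:8]


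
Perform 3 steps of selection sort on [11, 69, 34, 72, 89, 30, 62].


Initial: [11, 69, 34, 72, 89, 30, 62]
Step 1: min=11 at 0
  Swap: [11, 69, 34, 72, 89, 30, 62]
Step 2: min=30 at 5
  Swap: [11, 30, 34, 72, 89, 69, 62]
Step 3: min=34 at 2
  Swap: [11, 30, 34, 72, 89, 69, 62]

After 3 steps: [11, 30, 34, 72, 89, 69, 62]


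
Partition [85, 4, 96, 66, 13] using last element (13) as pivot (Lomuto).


Pivot: 13
  4 <= 13: swap -> [4, 85, 96, 66, 13]
Place pivot at 1: [4, 13, 96, 66, 85]

Partitioned: [4, 13, 96, 66, 85]


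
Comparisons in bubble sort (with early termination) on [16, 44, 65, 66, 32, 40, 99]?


Algorithm: bubble sort (with early termination)
Input: [16, 44, 65, 66, 32, 40, 99]
Sorted: [16, 32, 40, 44, 65, 66, 99]

18


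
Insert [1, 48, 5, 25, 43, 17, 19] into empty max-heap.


Insert 1: [1]
Insert 48: [48, 1]
Insert 5: [48, 1, 5]
Insert 25: [48, 25, 5, 1]
Insert 43: [48, 43, 5, 1, 25]
Insert 17: [48, 43, 17, 1, 25, 5]
Insert 19: [48, 43, 19, 1, 25, 5, 17]

Final heap: [48, 43, 19, 1, 25, 5, 17]


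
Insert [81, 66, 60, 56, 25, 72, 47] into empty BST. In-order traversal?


Insert 81: root
Insert 66: L from 81
Insert 60: L from 81 -> L from 66
Insert 56: L from 81 -> L from 66 -> L from 60
Insert 25: L from 81 -> L from 66 -> L from 60 -> L from 56
Insert 72: L from 81 -> R from 66
Insert 47: L from 81 -> L from 66 -> L from 60 -> L from 56 -> R from 25

In-order: [25, 47, 56, 60, 66, 72, 81]


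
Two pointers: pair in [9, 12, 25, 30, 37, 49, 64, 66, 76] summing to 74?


lo=0(9)+hi=8(76)=85
lo=0(9)+hi=7(66)=75
lo=0(9)+hi=6(64)=73
lo=1(12)+hi=6(64)=76
lo=1(12)+hi=5(49)=61
lo=2(25)+hi=5(49)=74

Yes: 25+49=74


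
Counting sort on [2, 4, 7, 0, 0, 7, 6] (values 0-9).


Input: [2, 4, 7, 0, 0, 7, 6]
Counts: [2, 0, 1, 0, 1, 0, 1, 2, 0, 0]

Sorted: [0, 0, 2, 4, 6, 7, 7]


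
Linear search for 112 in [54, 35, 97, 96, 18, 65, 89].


i=0: 54!=112
i=1: 35!=112
i=2: 97!=112
i=3: 96!=112
i=4: 18!=112
i=5: 65!=112
i=6: 89!=112

Not found, 7 comps


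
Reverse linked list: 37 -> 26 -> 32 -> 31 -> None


Step 1: curr=37, set curr.next=prev(None) | reversed so far: 37
Step 2: curr=26, set curr.next=prev(37) | reversed so far: 26 -> 37
Step 3: curr=32, set curr.next=prev(26) | reversed so far: 32 -> 26 -> 37
Step 4: curr=31, set curr.next=prev(32) | reversed so far: 31 -> 32 -> 26 -> 37

31 -> 32 -> 26 -> 37 -> None


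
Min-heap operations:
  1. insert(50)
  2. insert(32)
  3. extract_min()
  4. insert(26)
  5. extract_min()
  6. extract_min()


insert(50) -> [50]
insert(32) -> [32, 50]
extract_min()->32, [50]
insert(26) -> [26, 50]
extract_min()->26, [50]
extract_min()->50, []

Final heap: []


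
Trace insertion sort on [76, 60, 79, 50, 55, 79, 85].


Initial: [76, 60, 79, 50, 55, 79, 85]
Insert 60: [60, 76, 79, 50, 55, 79, 85]
Insert 79: [60, 76, 79, 50, 55, 79, 85]
Insert 50: [50, 60, 76, 79, 55, 79, 85]
Insert 55: [50, 55, 60, 76, 79, 79, 85]
Insert 79: [50, 55, 60, 76, 79, 79, 85]
Insert 85: [50, 55, 60, 76, 79, 79, 85]

Sorted: [50, 55, 60, 76, 79, 79, 85]


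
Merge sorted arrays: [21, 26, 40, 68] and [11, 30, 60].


Take 11 from B
Take 21 from A
Take 26 from A
Take 30 from B
Take 40 from A
Take 60 from B

Merged: [11, 21, 26, 30, 40, 60, 68]


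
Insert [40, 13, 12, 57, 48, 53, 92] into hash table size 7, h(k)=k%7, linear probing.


Insert 40: h=5 -> slot 5
Insert 13: h=6 -> slot 6
Insert 12: h=5, 2 probes -> slot 0
Insert 57: h=1 -> slot 1
Insert 48: h=6, 3 probes -> slot 2
Insert 53: h=4 -> slot 4
Insert 92: h=1, 2 probes -> slot 3

Table: [12, 57, 48, 92, 53, 40, 13]


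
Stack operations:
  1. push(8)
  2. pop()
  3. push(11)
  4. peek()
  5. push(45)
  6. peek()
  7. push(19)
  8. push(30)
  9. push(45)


push(8) -> [8]
pop()->8, []
push(11) -> [11]
peek()->11
push(45) -> [11, 45]
peek()->45
push(19) -> [11, 45, 19]
push(30) -> [11, 45, 19, 30]
push(45) -> [11, 45, 19, 30, 45]

Final stack: [11, 45, 19, 30, 45]


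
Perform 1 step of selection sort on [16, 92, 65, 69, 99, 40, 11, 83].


Initial: [16, 92, 65, 69, 99, 40, 11, 83]
Step 1: min=11 at 6
  Swap: [11, 92, 65, 69, 99, 40, 16, 83]

After 1 step: [11, 92, 65, 69, 99, 40, 16, 83]


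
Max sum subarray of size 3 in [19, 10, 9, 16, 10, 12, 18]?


[0:3]: 38
[1:4]: 35
[2:5]: 35
[3:6]: 38
[4:7]: 40

Max: 40 at [4:7]


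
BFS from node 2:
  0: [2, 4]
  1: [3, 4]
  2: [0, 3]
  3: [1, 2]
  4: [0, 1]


Visit 2, enqueue [0, 3]
Visit 0, enqueue [4]
Visit 3, enqueue [1]
Visit 4, enqueue []
Visit 1, enqueue []

BFS order: [2, 0, 3, 4, 1]


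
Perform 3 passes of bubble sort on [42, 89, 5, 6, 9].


Initial: [42, 89, 5, 6, 9]
Pass 1: [42, 5, 6, 9, 89] (3 swaps)
Pass 2: [5, 6, 9, 42, 89] (3 swaps)
Pass 3: [5, 6, 9, 42, 89] (0 swaps)

After 3 passes: [5, 6, 9, 42, 89]


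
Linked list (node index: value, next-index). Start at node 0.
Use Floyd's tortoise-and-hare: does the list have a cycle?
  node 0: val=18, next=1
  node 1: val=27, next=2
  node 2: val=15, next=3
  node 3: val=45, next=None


Floyd's tortoise (slow, +1) and hare (fast, +2):
  init: slow=0, fast=0
  step 1: slow=1, fast=2
  step 2: fast 2->3->None, no cycle

Cycle: no


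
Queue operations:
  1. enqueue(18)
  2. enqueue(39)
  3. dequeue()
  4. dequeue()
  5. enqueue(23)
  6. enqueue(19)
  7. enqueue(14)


enqueue(18) -> [18]
enqueue(39) -> [18, 39]
dequeue()->18, [39]
dequeue()->39, []
enqueue(23) -> [23]
enqueue(19) -> [23, 19]
enqueue(14) -> [23, 19, 14]

Final queue: [23, 19, 14]


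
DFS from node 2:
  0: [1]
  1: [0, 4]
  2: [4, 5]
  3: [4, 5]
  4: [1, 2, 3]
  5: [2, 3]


Visit 2, push [5, 4]
Visit 4, push [3, 1]
Visit 1, push [0]
Visit 0, push []
Visit 3, push [5]
Visit 5, push []

DFS order: [2, 4, 1, 0, 3, 5]


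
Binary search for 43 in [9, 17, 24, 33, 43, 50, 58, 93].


Step 1: lo=0, hi=7, mid=3, val=33
Step 2: lo=4, hi=7, mid=5, val=50
Step 3: lo=4, hi=4, mid=4, val=43

Found at index 4


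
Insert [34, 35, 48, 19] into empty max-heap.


Insert 34: [34]
Insert 35: [35, 34]
Insert 48: [48, 34, 35]
Insert 19: [48, 34, 35, 19]

Final heap: [48, 34, 35, 19]


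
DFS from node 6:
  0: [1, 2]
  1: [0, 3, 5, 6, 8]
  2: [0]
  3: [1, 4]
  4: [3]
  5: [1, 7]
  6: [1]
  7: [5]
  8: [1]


Visit 6, push [1]
Visit 1, push [8, 5, 3, 0]
Visit 0, push [2]
Visit 2, push []
Visit 3, push [4]
Visit 4, push []
Visit 5, push [7]
Visit 7, push []
Visit 8, push []

DFS order: [6, 1, 0, 2, 3, 4, 5, 7, 8]


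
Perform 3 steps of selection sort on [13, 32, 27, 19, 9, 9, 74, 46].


Initial: [13, 32, 27, 19, 9, 9, 74, 46]
Step 1: min=9 at 4
  Swap: [9, 32, 27, 19, 13, 9, 74, 46]
Step 2: min=9 at 5
  Swap: [9, 9, 27, 19, 13, 32, 74, 46]
Step 3: min=13 at 4
  Swap: [9, 9, 13, 19, 27, 32, 74, 46]

After 3 steps: [9, 9, 13, 19, 27, 32, 74, 46]


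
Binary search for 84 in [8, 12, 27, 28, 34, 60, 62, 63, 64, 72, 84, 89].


Step 1: lo=0, hi=11, mid=5, val=60
Step 2: lo=6, hi=11, mid=8, val=64
Step 3: lo=9, hi=11, mid=10, val=84

Found at index 10


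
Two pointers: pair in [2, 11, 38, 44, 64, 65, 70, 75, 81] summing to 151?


lo=0(2)+hi=8(81)=83
lo=1(11)+hi=8(81)=92
lo=2(38)+hi=8(81)=119
lo=3(44)+hi=8(81)=125
lo=4(64)+hi=8(81)=145
lo=5(65)+hi=8(81)=146
lo=6(70)+hi=8(81)=151

Yes: 70+81=151


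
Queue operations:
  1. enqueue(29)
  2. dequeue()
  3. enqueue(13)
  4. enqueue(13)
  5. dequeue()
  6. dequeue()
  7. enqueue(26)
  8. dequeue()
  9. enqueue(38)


enqueue(29) -> [29]
dequeue()->29, []
enqueue(13) -> [13]
enqueue(13) -> [13, 13]
dequeue()->13, [13]
dequeue()->13, []
enqueue(26) -> [26]
dequeue()->26, []
enqueue(38) -> [38]

Final queue: [38]


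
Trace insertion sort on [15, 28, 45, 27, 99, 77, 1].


Initial: [15, 28, 45, 27, 99, 77, 1]
Insert 28: [15, 28, 45, 27, 99, 77, 1]
Insert 45: [15, 28, 45, 27, 99, 77, 1]
Insert 27: [15, 27, 28, 45, 99, 77, 1]
Insert 99: [15, 27, 28, 45, 99, 77, 1]
Insert 77: [15, 27, 28, 45, 77, 99, 1]
Insert 1: [1, 15, 27, 28, 45, 77, 99]

Sorted: [1, 15, 27, 28, 45, 77, 99]


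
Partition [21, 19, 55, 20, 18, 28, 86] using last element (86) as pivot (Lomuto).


Pivot: 86
  21 <= 86: advance i (no swap)
  19 <= 86: advance i (no swap)
  55 <= 86: advance i (no swap)
  20 <= 86: advance i (no swap)
  18 <= 86: advance i (no swap)
  28 <= 86: advance i (no swap)
Place pivot at 6: [21, 19, 55, 20, 18, 28, 86]

Partitioned: [21, 19, 55, 20, 18, 28, 86]


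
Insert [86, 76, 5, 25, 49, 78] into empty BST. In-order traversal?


Insert 86: root
Insert 76: L from 86
Insert 5: L from 86 -> L from 76
Insert 25: L from 86 -> L from 76 -> R from 5
Insert 49: L from 86 -> L from 76 -> R from 5 -> R from 25
Insert 78: L from 86 -> R from 76

In-order: [5, 25, 49, 76, 78, 86]


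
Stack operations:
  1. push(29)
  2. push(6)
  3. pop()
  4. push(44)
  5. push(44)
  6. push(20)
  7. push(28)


push(29) -> [29]
push(6) -> [29, 6]
pop()->6, [29]
push(44) -> [29, 44]
push(44) -> [29, 44, 44]
push(20) -> [29, 44, 44, 20]
push(28) -> [29, 44, 44, 20, 28]

Final stack: [29, 44, 44, 20, 28]


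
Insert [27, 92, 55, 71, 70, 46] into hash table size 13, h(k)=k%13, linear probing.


Insert 27: h=1 -> slot 1
Insert 92: h=1, 1 probes -> slot 2
Insert 55: h=3 -> slot 3
Insert 71: h=6 -> slot 6
Insert 70: h=5 -> slot 5
Insert 46: h=7 -> slot 7

Table: [None, 27, 92, 55, None, 70, 71, 46, None, None, None, None, None]


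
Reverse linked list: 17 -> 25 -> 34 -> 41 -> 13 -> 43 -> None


Step 1: curr=17, set curr.next=prev(None) | reversed so far: 17
Step 2: curr=25, set curr.next=prev(17) | reversed so far: 25 -> 17
Step 3: curr=34, set curr.next=prev(25) | reversed so far: 34 -> 25 -> 17
Step 4: curr=41, set curr.next=prev(34) | reversed so far: 41 -> 34 -> 25 -> 17
Step 5: curr=13, set curr.next=prev(41) | reversed so far: 13 -> 41 -> 34 -> 25 -> 17
Step 6: curr=43, set curr.next=prev(13) | reversed so far: 43 -> 13 -> 41 -> 34 -> 25 -> 17

43 -> 13 -> 41 -> 34 -> 25 -> 17 -> None


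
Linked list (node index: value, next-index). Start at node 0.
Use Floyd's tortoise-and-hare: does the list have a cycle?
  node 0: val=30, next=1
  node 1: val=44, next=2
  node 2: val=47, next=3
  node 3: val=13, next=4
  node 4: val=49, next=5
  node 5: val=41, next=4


Floyd's tortoise (slow, +1) and hare (fast, +2):
  init: slow=0, fast=0
  step 1: slow=1, fast=2
  step 2: slow=2, fast=4
  step 3: slow=3, fast=4
  step 4: slow=4, fast=4
  slow == fast at node 4: cycle detected

Cycle: yes


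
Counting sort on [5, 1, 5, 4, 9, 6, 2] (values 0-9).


Input: [5, 1, 5, 4, 9, 6, 2]
Counts: [0, 1, 1, 0, 1, 2, 1, 0, 0, 1]

Sorted: [1, 2, 4, 5, 5, 6, 9]


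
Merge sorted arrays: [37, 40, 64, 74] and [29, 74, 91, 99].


Take 29 from B
Take 37 from A
Take 40 from A
Take 64 from A
Take 74 from A

Merged: [29, 37, 40, 64, 74, 74, 91, 99]


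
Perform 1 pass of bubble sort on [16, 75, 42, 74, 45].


Initial: [16, 75, 42, 74, 45]
Pass 1: [16, 42, 74, 45, 75] (3 swaps)

After 1 pass: [16, 42, 74, 45, 75]


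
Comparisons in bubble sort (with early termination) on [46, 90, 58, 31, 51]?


Algorithm: bubble sort (with early termination)
Input: [46, 90, 58, 31, 51]
Sorted: [31, 46, 51, 58, 90]

10


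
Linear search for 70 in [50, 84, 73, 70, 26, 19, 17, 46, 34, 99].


i=0: 50!=70
i=1: 84!=70
i=2: 73!=70
i=3: 70==70 found!

Found at 3, 4 comps


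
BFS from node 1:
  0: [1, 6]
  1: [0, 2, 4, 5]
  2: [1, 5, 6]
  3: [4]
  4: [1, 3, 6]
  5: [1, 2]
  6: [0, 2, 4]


Visit 1, enqueue [0, 2, 4, 5]
Visit 0, enqueue [6]
Visit 2, enqueue []
Visit 4, enqueue [3]
Visit 5, enqueue []
Visit 6, enqueue []
Visit 3, enqueue []

BFS order: [1, 0, 2, 4, 5, 6, 3]


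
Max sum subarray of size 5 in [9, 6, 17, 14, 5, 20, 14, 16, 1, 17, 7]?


[0:5]: 51
[1:6]: 62
[2:7]: 70
[3:8]: 69
[4:9]: 56
[5:10]: 68
[6:11]: 55

Max: 70 at [2:7]


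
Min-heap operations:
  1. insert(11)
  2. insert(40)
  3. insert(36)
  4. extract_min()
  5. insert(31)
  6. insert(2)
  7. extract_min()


insert(11) -> [11]
insert(40) -> [11, 40]
insert(36) -> [11, 40, 36]
extract_min()->11, [36, 40]
insert(31) -> [31, 40, 36]
insert(2) -> [2, 31, 36, 40]
extract_min()->2, [31, 40, 36]

Final heap: [31, 40, 36]


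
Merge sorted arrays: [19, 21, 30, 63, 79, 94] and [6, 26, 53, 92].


Take 6 from B
Take 19 from A
Take 21 from A
Take 26 from B
Take 30 from A
Take 53 from B
Take 63 from A
Take 79 from A
Take 92 from B

Merged: [6, 19, 21, 26, 30, 53, 63, 79, 92, 94]


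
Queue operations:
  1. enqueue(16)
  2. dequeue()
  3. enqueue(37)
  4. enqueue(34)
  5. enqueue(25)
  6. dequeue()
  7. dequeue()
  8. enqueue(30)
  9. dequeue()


enqueue(16) -> [16]
dequeue()->16, []
enqueue(37) -> [37]
enqueue(34) -> [37, 34]
enqueue(25) -> [37, 34, 25]
dequeue()->37, [34, 25]
dequeue()->34, [25]
enqueue(30) -> [25, 30]
dequeue()->25, [30]

Final queue: [30]


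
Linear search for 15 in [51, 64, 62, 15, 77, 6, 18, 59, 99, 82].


i=0: 51!=15
i=1: 64!=15
i=2: 62!=15
i=3: 15==15 found!

Found at 3, 4 comps


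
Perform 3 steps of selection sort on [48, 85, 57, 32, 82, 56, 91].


Initial: [48, 85, 57, 32, 82, 56, 91]
Step 1: min=32 at 3
  Swap: [32, 85, 57, 48, 82, 56, 91]
Step 2: min=48 at 3
  Swap: [32, 48, 57, 85, 82, 56, 91]
Step 3: min=56 at 5
  Swap: [32, 48, 56, 85, 82, 57, 91]

After 3 steps: [32, 48, 56, 85, 82, 57, 91]


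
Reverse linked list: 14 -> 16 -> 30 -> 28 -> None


Step 1: curr=14, set curr.next=prev(None) | reversed so far: 14
Step 2: curr=16, set curr.next=prev(14) | reversed so far: 16 -> 14
Step 3: curr=30, set curr.next=prev(16) | reversed so far: 30 -> 16 -> 14
Step 4: curr=28, set curr.next=prev(30) | reversed so far: 28 -> 30 -> 16 -> 14

28 -> 30 -> 16 -> 14 -> None


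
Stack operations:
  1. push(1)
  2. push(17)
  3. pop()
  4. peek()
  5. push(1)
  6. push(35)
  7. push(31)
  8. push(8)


push(1) -> [1]
push(17) -> [1, 17]
pop()->17, [1]
peek()->1
push(1) -> [1, 1]
push(35) -> [1, 1, 35]
push(31) -> [1, 1, 35, 31]
push(8) -> [1, 1, 35, 31, 8]

Final stack: [1, 1, 35, 31, 8]


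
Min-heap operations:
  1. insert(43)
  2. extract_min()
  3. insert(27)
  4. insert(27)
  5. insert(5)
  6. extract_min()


insert(43) -> [43]
extract_min()->43, []
insert(27) -> [27]
insert(27) -> [27, 27]
insert(5) -> [5, 27, 27]
extract_min()->5, [27, 27]

Final heap: [27, 27]


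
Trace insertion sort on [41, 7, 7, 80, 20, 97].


Initial: [41, 7, 7, 80, 20, 97]
Insert 7: [7, 41, 7, 80, 20, 97]
Insert 7: [7, 7, 41, 80, 20, 97]
Insert 80: [7, 7, 41, 80, 20, 97]
Insert 20: [7, 7, 20, 41, 80, 97]
Insert 97: [7, 7, 20, 41, 80, 97]

Sorted: [7, 7, 20, 41, 80, 97]


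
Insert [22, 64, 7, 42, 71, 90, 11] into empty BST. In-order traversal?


Insert 22: root
Insert 64: R from 22
Insert 7: L from 22
Insert 42: R from 22 -> L from 64
Insert 71: R from 22 -> R from 64
Insert 90: R from 22 -> R from 64 -> R from 71
Insert 11: L from 22 -> R from 7

In-order: [7, 11, 22, 42, 64, 71, 90]


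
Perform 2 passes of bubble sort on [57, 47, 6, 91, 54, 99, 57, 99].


Initial: [57, 47, 6, 91, 54, 99, 57, 99]
Pass 1: [47, 6, 57, 54, 91, 57, 99, 99] (4 swaps)
Pass 2: [6, 47, 54, 57, 57, 91, 99, 99] (3 swaps)

After 2 passes: [6, 47, 54, 57, 57, 91, 99, 99]


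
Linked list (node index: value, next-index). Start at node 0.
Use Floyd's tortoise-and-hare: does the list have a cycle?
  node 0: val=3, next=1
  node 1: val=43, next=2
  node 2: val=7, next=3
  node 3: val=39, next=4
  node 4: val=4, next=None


Floyd's tortoise (slow, +1) and hare (fast, +2):
  init: slow=0, fast=0
  step 1: slow=1, fast=2
  step 2: slow=2, fast=4
  step 3: fast -> None, no cycle

Cycle: no


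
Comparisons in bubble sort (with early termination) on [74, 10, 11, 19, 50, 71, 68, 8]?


Algorithm: bubble sort (with early termination)
Input: [74, 10, 11, 19, 50, 71, 68, 8]
Sorted: [8, 10, 11, 19, 50, 68, 71, 74]

28


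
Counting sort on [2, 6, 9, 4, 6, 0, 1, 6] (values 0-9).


Input: [2, 6, 9, 4, 6, 0, 1, 6]
Counts: [1, 1, 1, 0, 1, 0, 3, 0, 0, 1]

Sorted: [0, 1, 2, 4, 6, 6, 6, 9]


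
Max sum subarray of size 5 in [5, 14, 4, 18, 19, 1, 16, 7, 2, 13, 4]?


[0:5]: 60
[1:6]: 56
[2:7]: 58
[3:8]: 61
[4:9]: 45
[5:10]: 39
[6:11]: 42

Max: 61 at [3:8]


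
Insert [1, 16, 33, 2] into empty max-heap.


Insert 1: [1]
Insert 16: [16, 1]
Insert 33: [33, 1, 16]
Insert 2: [33, 2, 16, 1]

Final heap: [33, 2, 16, 1]


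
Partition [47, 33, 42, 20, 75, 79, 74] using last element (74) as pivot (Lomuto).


Pivot: 74
  47 <= 74: advance i (no swap)
  33 <= 74: advance i (no swap)
  42 <= 74: advance i (no swap)
  20 <= 74: advance i (no swap)
Place pivot at 4: [47, 33, 42, 20, 74, 79, 75]

Partitioned: [47, 33, 42, 20, 74, 79, 75]


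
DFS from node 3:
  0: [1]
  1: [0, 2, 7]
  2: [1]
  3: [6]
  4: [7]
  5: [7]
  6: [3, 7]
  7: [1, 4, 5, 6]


Visit 3, push [6]
Visit 6, push [7]
Visit 7, push [5, 4, 1]
Visit 1, push [2, 0]
Visit 0, push []
Visit 2, push []
Visit 4, push []
Visit 5, push []

DFS order: [3, 6, 7, 1, 0, 2, 4, 5]


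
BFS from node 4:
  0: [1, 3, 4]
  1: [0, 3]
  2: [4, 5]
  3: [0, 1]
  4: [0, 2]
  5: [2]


Visit 4, enqueue [0, 2]
Visit 0, enqueue [1, 3]
Visit 2, enqueue [5]
Visit 1, enqueue []
Visit 3, enqueue []
Visit 5, enqueue []

BFS order: [4, 0, 2, 1, 3, 5]


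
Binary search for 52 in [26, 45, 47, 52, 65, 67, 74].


Step 1: lo=0, hi=6, mid=3, val=52

Found at index 3


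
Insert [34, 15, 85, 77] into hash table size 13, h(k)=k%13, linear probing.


Insert 34: h=8 -> slot 8
Insert 15: h=2 -> slot 2
Insert 85: h=7 -> slot 7
Insert 77: h=12 -> slot 12

Table: [None, None, 15, None, None, None, None, 85, 34, None, None, None, 77]


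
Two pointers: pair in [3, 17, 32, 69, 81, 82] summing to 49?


lo=0(3)+hi=5(82)=85
lo=0(3)+hi=4(81)=84
lo=0(3)+hi=3(69)=72
lo=0(3)+hi=2(32)=35
lo=1(17)+hi=2(32)=49

Yes: 17+32=49


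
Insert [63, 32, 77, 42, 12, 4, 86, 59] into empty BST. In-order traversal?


Insert 63: root
Insert 32: L from 63
Insert 77: R from 63
Insert 42: L from 63 -> R from 32
Insert 12: L from 63 -> L from 32
Insert 4: L from 63 -> L from 32 -> L from 12
Insert 86: R from 63 -> R from 77
Insert 59: L from 63 -> R from 32 -> R from 42

In-order: [4, 12, 32, 42, 59, 63, 77, 86]


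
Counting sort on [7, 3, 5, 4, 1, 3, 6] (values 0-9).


Input: [7, 3, 5, 4, 1, 3, 6]
Counts: [0, 1, 0, 2, 1, 1, 1, 1, 0, 0]

Sorted: [1, 3, 3, 4, 5, 6, 7]


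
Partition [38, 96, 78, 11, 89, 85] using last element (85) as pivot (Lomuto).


Pivot: 85
  38 <= 85: advance i (no swap)
  78 <= 85: swap -> [38, 78, 96, 11, 89, 85]
  11 <= 85: swap -> [38, 78, 11, 96, 89, 85]
Place pivot at 3: [38, 78, 11, 85, 89, 96]

Partitioned: [38, 78, 11, 85, 89, 96]


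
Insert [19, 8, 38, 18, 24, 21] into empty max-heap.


Insert 19: [19]
Insert 8: [19, 8]
Insert 38: [38, 8, 19]
Insert 18: [38, 18, 19, 8]
Insert 24: [38, 24, 19, 8, 18]
Insert 21: [38, 24, 21, 8, 18, 19]

Final heap: [38, 24, 21, 8, 18, 19]


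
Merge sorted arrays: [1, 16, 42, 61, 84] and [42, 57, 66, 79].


Take 1 from A
Take 16 from A
Take 42 from A
Take 42 from B
Take 57 from B
Take 61 from A
Take 66 from B
Take 79 from B

Merged: [1, 16, 42, 42, 57, 61, 66, 79, 84]


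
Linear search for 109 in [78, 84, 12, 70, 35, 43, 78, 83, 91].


i=0: 78!=109
i=1: 84!=109
i=2: 12!=109
i=3: 70!=109
i=4: 35!=109
i=5: 43!=109
i=6: 78!=109
i=7: 83!=109
i=8: 91!=109

Not found, 9 comps


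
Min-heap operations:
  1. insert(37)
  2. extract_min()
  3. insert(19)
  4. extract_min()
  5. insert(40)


insert(37) -> [37]
extract_min()->37, []
insert(19) -> [19]
extract_min()->19, []
insert(40) -> [40]

Final heap: [40]


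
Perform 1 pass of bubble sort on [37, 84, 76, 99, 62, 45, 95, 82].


Initial: [37, 84, 76, 99, 62, 45, 95, 82]
Pass 1: [37, 76, 84, 62, 45, 95, 82, 99] (5 swaps)

After 1 pass: [37, 76, 84, 62, 45, 95, 82, 99]


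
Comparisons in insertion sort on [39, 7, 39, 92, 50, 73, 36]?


Algorithm: insertion sort
Input: [39, 7, 39, 92, 50, 73, 36]
Sorted: [7, 36, 39, 39, 50, 73, 92]

13


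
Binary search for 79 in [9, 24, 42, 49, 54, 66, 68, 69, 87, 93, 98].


Step 1: lo=0, hi=10, mid=5, val=66
Step 2: lo=6, hi=10, mid=8, val=87
Step 3: lo=6, hi=7, mid=6, val=68
Step 4: lo=7, hi=7, mid=7, val=69

Not found


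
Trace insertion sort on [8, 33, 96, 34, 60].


Initial: [8, 33, 96, 34, 60]
Insert 33: [8, 33, 96, 34, 60]
Insert 96: [8, 33, 96, 34, 60]
Insert 34: [8, 33, 34, 96, 60]
Insert 60: [8, 33, 34, 60, 96]

Sorted: [8, 33, 34, 60, 96]


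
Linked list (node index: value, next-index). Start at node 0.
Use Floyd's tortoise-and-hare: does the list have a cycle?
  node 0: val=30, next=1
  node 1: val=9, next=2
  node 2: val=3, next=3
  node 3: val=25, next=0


Floyd's tortoise (slow, +1) and hare (fast, +2):
  init: slow=0, fast=0
  step 1: slow=1, fast=2
  step 2: slow=2, fast=0
  step 3: slow=3, fast=2
  step 4: slow=0, fast=0
  slow == fast at node 0: cycle detected

Cycle: yes


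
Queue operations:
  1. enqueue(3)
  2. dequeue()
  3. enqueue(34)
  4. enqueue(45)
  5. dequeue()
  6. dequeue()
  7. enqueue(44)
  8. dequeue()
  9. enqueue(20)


enqueue(3) -> [3]
dequeue()->3, []
enqueue(34) -> [34]
enqueue(45) -> [34, 45]
dequeue()->34, [45]
dequeue()->45, []
enqueue(44) -> [44]
dequeue()->44, []
enqueue(20) -> [20]

Final queue: [20]


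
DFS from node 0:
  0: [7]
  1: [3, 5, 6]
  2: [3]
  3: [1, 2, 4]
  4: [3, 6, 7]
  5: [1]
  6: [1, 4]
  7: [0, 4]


Visit 0, push [7]
Visit 7, push [4]
Visit 4, push [6, 3]
Visit 3, push [2, 1]
Visit 1, push [6, 5]
Visit 5, push []
Visit 6, push []
Visit 2, push []

DFS order: [0, 7, 4, 3, 1, 5, 6, 2]


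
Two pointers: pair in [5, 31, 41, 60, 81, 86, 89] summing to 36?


lo=0(5)+hi=6(89)=94
lo=0(5)+hi=5(86)=91
lo=0(5)+hi=4(81)=86
lo=0(5)+hi=3(60)=65
lo=0(5)+hi=2(41)=46
lo=0(5)+hi=1(31)=36

Yes: 5+31=36


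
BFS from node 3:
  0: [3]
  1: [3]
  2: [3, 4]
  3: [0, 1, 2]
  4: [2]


Visit 3, enqueue [0, 1, 2]
Visit 0, enqueue []
Visit 1, enqueue []
Visit 2, enqueue [4]
Visit 4, enqueue []

BFS order: [3, 0, 1, 2, 4]


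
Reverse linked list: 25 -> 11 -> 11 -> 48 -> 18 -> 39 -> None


Step 1: curr=25, set curr.next=prev(None) | reversed so far: 25
Step 2: curr=11, set curr.next=prev(25) | reversed so far: 11 -> 25
Step 3: curr=11, set curr.next=prev(11) | reversed so far: 11 -> 11 -> 25
Step 4: curr=48, set curr.next=prev(11) | reversed so far: 48 -> 11 -> 11 -> 25
Step 5: curr=18, set curr.next=prev(48) | reversed so far: 18 -> 48 -> 11 -> 11 -> 25
Step 6: curr=39, set curr.next=prev(18) | reversed so far: 39 -> 18 -> 48 -> 11 -> 11 -> 25

39 -> 18 -> 48 -> 11 -> 11 -> 25 -> None


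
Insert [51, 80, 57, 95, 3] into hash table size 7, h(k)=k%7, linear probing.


Insert 51: h=2 -> slot 2
Insert 80: h=3 -> slot 3
Insert 57: h=1 -> slot 1
Insert 95: h=4 -> slot 4
Insert 3: h=3, 2 probes -> slot 5

Table: [None, 57, 51, 80, 95, 3, None]


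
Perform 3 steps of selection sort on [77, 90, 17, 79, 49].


Initial: [77, 90, 17, 79, 49]
Step 1: min=17 at 2
  Swap: [17, 90, 77, 79, 49]
Step 2: min=49 at 4
  Swap: [17, 49, 77, 79, 90]
Step 3: min=77 at 2
  Swap: [17, 49, 77, 79, 90]

After 3 steps: [17, 49, 77, 79, 90]
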